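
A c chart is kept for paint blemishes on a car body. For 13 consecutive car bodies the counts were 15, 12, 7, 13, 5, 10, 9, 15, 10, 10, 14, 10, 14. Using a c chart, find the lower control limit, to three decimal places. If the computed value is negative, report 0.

c̄ = (15 + 12 + 7 + 13 + 5 + 10 + 9 + 15 + 10 + 10 + 14 + 10 + 14) / 13 = 144 / 13 = 11.0769
LCL = c̄ − 3√c̄ = 11.0769 − 3 × 3.3282 = 1.0923

1.092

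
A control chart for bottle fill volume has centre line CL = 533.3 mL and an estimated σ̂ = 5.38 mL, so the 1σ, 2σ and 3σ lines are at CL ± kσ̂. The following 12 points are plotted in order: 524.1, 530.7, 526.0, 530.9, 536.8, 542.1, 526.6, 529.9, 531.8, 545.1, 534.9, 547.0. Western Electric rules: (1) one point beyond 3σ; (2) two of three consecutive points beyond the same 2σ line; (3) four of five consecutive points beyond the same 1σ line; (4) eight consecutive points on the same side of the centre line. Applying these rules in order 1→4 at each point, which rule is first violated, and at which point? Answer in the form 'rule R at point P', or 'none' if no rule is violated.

rule 2 at point 12

Zone of each point (C = within 1σ̂, B = 1σ̂–2σ̂, A = 2σ̂–3σ̂, * = beyond 3σ̂; sign = side of CL): 1:-B, 2:-C, 3:-B, 4:-C, 5:+C, 6:+B, 7:-B, 8:-C, 9:-C, 10:+A, 11:+C, 12:+A
Rule 2 (two of three consecutive points beyond the same 2σ limit) is satisfied at point 12.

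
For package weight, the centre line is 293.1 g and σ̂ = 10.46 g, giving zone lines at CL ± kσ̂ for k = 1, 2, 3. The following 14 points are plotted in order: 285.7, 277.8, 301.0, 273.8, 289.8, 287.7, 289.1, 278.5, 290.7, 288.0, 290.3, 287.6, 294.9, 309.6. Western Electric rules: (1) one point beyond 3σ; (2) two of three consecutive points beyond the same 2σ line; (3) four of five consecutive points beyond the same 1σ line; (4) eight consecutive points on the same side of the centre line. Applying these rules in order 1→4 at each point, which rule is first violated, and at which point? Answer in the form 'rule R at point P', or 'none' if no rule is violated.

rule 4 at point 11

Zone of each point (C = within 1σ̂, B = 1σ̂–2σ̂, A = 2σ̂–3σ̂, * = beyond 3σ̂; sign = side of CL): 1:-C, 2:-B, 3:+C, 4:-B, 5:-C, 6:-C, 7:-C, 8:-B, 9:-C, 10:-C, 11:-C, 12:-C, 13:+C, 14:+B
Rule 4 (eight consecutive points on the same side of the centre line) is satisfied at point 11.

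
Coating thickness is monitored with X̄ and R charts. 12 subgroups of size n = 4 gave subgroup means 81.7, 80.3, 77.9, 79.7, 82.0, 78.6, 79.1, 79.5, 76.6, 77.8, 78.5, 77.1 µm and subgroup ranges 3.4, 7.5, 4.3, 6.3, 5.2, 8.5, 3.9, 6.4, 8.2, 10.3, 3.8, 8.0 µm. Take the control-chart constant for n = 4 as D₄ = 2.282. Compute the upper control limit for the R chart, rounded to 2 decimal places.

14.41

R̄ = (3.4 + 7.5 + 4.3 + 6.3 + 5.2 + 8.5 + 3.9 + 6.4 + 8.2 + 10.3 + 3.8 + 8.0) / 12 = 75.8000 / 12 = 6.3167
UCL_R = D₄·R̄ = 2.282 × 6.3167 = 14.4146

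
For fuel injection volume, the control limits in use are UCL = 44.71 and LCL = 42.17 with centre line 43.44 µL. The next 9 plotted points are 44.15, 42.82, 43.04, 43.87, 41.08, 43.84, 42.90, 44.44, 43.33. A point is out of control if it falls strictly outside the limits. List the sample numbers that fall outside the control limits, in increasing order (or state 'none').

5

Compare each point to [42.17, 44.71]: sample 5 = 41.08 < LCL.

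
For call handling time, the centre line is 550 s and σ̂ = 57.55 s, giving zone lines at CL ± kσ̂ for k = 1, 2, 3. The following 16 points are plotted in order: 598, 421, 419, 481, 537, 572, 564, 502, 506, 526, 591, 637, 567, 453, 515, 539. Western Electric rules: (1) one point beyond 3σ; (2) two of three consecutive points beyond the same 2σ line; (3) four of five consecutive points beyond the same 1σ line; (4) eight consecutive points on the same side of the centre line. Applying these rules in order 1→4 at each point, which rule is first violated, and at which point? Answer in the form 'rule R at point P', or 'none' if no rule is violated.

Zone of each point (C = within 1σ̂, B = 1σ̂–2σ̂, A = 2σ̂–3σ̂, * = beyond 3σ̂; sign = side of CL): 1:+C, 2:-A, 3:-A, 4:-B, 5:-C, 6:+C, 7:+C, 8:-C, 9:-C, 10:-C, 11:+C, 12:+B, 13:+C, 14:-B, 15:-C, 16:-C
Rule 2 (two of three consecutive points beyond the same 2σ limit) is satisfied at point 3.

rule 2 at point 3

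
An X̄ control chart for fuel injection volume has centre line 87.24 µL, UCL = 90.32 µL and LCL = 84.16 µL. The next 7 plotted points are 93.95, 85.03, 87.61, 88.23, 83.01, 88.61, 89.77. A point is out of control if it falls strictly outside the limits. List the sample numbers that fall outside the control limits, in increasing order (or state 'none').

1, 5

Compare each point to [84.16, 90.32]: sample 1 = 93.95 > UCL; sample 5 = 83.01 < LCL.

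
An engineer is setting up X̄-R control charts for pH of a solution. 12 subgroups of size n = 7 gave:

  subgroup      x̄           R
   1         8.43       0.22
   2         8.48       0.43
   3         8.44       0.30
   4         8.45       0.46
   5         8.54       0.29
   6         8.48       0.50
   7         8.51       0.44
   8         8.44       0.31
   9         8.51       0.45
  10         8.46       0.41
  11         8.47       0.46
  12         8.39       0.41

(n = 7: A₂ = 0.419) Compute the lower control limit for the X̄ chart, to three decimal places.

X̄̄ = (8.43 + 8.48 + 8.44 + 8.45 + 8.54 + 8.48 + 8.51 + 8.44 + 8.51 + 8.46 + 8.47 + 8.39) / 12 = 101.6000 / 12 = 8.4667
R̄ = (0.22 + 0.43 + 0.30 + 0.46 + 0.29 + 0.50 + 0.44 + 0.31 + 0.45 + 0.41 + 0.46 + 0.41) / 12 = 4.6800 / 12 = 0.3900
LCL = X̄̄ − A₂·R̄ = 8.4667 − 0.419 × 0.3900 = 8.3033

8.303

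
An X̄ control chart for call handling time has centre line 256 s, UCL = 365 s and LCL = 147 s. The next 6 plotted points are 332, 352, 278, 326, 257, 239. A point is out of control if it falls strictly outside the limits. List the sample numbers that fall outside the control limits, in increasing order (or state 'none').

none

All 6 points lie within [147, 365].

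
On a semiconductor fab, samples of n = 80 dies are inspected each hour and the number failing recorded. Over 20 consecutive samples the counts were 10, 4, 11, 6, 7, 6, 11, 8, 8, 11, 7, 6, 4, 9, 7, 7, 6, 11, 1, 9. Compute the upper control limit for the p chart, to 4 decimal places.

0.1906

p̄ = Σdᵢ / (k·n) = 149 / (20 × 80) = 0.09312
UCL = p̄ + 3·√(p̄(1−p̄)/n) = 0.09312 + 3 × √(0.09312×0.90687/80) = 0.09312 + 3 × 0.03249 = 0.19060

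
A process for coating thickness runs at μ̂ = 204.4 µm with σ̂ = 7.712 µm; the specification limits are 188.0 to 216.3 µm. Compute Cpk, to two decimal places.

0.51

Cpu = (USL − μ̂) / (3σ̂) = (216.3 − 204.4) / (3 × 7.712) = 0.5143; Cpl = (μ̂ − LSL) / (3σ̂) = (204.4 − 188.0) / (3 × 7.712) = 0.7089; Cpk = min(Cpu, Cpl) = 0.5143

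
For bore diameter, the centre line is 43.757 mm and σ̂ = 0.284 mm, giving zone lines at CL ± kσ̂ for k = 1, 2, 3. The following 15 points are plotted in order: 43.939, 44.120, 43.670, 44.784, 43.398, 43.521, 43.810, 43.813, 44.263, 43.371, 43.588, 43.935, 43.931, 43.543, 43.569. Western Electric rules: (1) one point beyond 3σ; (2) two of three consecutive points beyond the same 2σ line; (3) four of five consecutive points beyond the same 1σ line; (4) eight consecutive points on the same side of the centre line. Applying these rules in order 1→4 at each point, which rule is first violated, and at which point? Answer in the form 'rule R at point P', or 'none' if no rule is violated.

Zone of each point (C = within 1σ̂, B = 1σ̂–2σ̂, A = 2σ̂–3σ̂, * = beyond 3σ̂; sign = side of CL): 1:+C, 2:+B, 3:-C, 4:+*, 5:-B, 6:-C, 7:+C, 8:+C, 9:+B, 10:-B, 11:-C, 12:+C, 13:+C, 14:-C, 15:-C
Rule 1 (one point beyond the 3σ limits) is satisfied at point 4.

rule 1 at point 4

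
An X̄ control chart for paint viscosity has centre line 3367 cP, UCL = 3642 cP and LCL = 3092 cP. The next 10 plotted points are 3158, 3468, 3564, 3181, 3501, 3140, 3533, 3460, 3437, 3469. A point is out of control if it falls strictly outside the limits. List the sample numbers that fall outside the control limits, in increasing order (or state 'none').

All 10 points lie within [3092, 3642].

none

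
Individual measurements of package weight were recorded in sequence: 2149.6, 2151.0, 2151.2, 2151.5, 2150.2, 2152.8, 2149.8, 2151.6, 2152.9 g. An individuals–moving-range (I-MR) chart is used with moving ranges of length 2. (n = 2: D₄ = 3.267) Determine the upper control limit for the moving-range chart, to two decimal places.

Moving ranges: 1.4, 0.2, 0.3, 1.3, 2.6, 3.0, 1.8, 1.3; M̄R̄ = 11.9000 / 8 = 1.4875
UCL_MR = D₄·M̄R̄ = 3.267 × 1.4875 = 4.8597

4.86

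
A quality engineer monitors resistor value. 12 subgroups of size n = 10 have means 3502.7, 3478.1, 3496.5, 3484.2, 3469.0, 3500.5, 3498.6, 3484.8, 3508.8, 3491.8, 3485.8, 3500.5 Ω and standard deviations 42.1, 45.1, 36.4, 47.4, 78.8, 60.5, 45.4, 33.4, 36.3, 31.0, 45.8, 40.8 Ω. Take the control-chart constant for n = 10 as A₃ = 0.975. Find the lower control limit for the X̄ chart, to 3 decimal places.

3447.656

X̄̄ = (3502.7 + 3478.1 + 3496.5 + 3484.2 + 3469.0 + 3500.5 + 3498.6 + 3484.8 + 3508.8 + 3491.8 + 3485.8 + 3500.5) / 12 = 3491.7750
s̄ = (42.1 + 45.1 + 36.4 + 47.4 + 78.8 + 60.5 + 45.4 + 33.4 + 36.3 + 31.0 + 45.8 + 40.8) / 12 = 45.2500
LCL = X̄̄ − A₃·s̄ = 3491.7750 − 0.975 × 45.2500 = 3447.6562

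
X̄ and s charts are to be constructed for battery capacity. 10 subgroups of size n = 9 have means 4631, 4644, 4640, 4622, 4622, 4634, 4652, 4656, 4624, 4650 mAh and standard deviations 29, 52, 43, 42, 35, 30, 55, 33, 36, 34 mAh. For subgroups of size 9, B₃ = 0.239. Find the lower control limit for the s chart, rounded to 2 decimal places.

9.30

s̄ = (29 + 52 + 43 + 42 + 35 + 30 + 55 + 33 + 36 + 34) / 10 = 38.9000
LCL_s = B₃·s̄ = 0.239 × 38.9000 = 9.2971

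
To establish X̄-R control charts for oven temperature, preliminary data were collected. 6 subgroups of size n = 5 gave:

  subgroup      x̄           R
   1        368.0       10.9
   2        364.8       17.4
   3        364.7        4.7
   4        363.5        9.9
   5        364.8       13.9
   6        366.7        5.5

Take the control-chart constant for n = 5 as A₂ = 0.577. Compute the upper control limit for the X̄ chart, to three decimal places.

371.408

X̄̄ = (368.0 + 364.8 + 364.7 + 363.5 + 364.8 + 366.7) / 6 = 2192.5000 / 6 = 365.4167
R̄ = (10.9 + 17.4 + 4.7 + 9.9 + 13.9 + 5.5) / 6 = 62.3000 / 6 = 10.3833
UCL = X̄̄ + A₂·R̄ = 365.4167 + 0.577 × 10.3833 = 371.4078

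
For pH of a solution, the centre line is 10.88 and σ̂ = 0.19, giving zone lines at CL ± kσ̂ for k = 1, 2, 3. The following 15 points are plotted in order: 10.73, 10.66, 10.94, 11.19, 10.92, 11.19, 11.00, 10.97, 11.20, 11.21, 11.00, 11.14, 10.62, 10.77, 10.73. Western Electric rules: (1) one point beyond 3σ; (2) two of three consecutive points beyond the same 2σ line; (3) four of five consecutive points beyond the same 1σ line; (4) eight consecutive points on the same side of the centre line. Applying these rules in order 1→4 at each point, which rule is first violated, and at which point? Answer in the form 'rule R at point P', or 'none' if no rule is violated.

Zone of each point (C = within 1σ̂, B = 1σ̂–2σ̂, A = 2σ̂–3σ̂, * = beyond 3σ̂; sign = side of CL): 1:-C, 2:-B, 3:+C, 4:+B, 5:+C, 6:+B, 7:+C, 8:+C, 9:+B, 10:+B, 11:+C, 12:+B, 13:-B, 14:-C, 15:-C
Rule 4 (eight consecutive points on the same side of the centre line) is satisfied at point 10.

rule 4 at point 10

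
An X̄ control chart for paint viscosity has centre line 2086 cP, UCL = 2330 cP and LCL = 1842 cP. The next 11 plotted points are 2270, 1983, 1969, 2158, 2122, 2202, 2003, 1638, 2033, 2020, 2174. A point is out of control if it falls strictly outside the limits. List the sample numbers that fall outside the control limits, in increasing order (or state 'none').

Compare each point to [1842, 2330]: sample 8 = 1638 < LCL.

8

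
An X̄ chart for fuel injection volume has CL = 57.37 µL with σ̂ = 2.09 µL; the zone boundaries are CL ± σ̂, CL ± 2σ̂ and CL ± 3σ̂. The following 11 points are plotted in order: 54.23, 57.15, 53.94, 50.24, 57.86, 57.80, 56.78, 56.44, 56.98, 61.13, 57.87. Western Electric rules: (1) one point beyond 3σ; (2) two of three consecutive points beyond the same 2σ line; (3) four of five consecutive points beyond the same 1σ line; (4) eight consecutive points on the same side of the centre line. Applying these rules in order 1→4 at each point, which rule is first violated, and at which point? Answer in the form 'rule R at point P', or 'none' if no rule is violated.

Zone of each point (C = within 1σ̂, B = 1σ̂–2σ̂, A = 2σ̂–3σ̂, * = beyond 3σ̂; sign = side of CL): 1:-B, 2:-C, 3:-B, 4:-*, 5:+C, 6:+C, 7:-C, 8:-C, 9:-C, 10:+B, 11:+C
Rule 1 (one point beyond the 3σ limits) is satisfied at point 4.

rule 1 at point 4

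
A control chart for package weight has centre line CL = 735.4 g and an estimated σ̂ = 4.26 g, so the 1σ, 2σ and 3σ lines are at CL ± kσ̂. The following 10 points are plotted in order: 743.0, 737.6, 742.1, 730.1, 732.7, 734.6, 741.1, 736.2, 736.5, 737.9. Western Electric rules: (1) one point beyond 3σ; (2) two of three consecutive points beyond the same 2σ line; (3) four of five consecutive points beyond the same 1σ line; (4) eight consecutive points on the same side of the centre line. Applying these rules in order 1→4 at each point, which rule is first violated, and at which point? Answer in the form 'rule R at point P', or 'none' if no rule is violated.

Zone of each point (C = within 1σ̂, B = 1σ̂–2σ̂, A = 2σ̂–3σ̂, * = beyond 3σ̂; sign = side of CL): 1:+B, 2:+C, 3:+B, 4:-B, 5:-C, 6:-C, 7:+B, 8:+C, 9:+C, 10:+C
No rule fires across all 10 points.

none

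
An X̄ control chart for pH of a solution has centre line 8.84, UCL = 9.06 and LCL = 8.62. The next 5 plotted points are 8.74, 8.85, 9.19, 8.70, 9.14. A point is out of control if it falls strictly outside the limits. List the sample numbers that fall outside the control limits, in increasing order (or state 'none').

Compare each point to [8.62, 9.06]: sample 3 = 9.19 > UCL; sample 5 = 9.14 > UCL.

3, 5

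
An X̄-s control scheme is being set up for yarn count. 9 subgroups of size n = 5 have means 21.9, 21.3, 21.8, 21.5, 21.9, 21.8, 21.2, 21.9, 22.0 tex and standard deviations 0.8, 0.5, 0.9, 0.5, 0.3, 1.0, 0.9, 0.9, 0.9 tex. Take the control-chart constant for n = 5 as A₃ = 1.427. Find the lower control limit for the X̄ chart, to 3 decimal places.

X̄̄ = (21.9 + 21.3 + 21.8 + 21.5 + 21.9 + 21.8 + 21.2 + 21.9 + 22.0) / 9 = 21.7000
s̄ = (0.8 + 0.5 + 0.9 + 0.5 + 0.3 + 1.0 + 0.9 + 0.9 + 0.9) / 9 = 0.7444
LCL = X̄̄ − A₃·s̄ = 21.7000 − 1.427 × 0.7444 = 20.6377

20.638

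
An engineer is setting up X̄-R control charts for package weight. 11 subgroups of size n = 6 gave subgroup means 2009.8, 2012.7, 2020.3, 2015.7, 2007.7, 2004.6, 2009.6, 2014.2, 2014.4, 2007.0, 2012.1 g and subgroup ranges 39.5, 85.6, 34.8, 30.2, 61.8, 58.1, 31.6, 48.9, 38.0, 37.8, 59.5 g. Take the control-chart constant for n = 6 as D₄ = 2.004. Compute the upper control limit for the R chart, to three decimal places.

95.791

R̄ = (39.5 + 85.6 + 34.8 + 30.2 + 61.8 + 58.1 + 31.6 + 48.9 + 38.0 + 37.8 + 59.5) / 11 = 525.8000 / 11 = 47.8000
UCL_R = D₄·R̄ = 2.004 × 47.8000 = 95.7912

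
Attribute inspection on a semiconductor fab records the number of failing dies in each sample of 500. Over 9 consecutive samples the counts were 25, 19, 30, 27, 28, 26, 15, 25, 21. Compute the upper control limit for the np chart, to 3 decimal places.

38.340

p̄ = Σdᵢ / (k·n) = 216 / (9 × 500) = 0.04800
UCL = np̄ + 3·√(np̄(1−p̄)) = 24.0000 + 3 × √(24.0000×0.95200) = 24.0000 + 3 × 4.7800 = 38.3399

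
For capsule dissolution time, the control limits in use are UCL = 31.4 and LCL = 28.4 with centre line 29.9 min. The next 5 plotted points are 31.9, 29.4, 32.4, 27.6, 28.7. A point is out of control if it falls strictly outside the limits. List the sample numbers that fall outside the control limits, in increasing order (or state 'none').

Compare each point to [28.4, 31.4]: sample 1 = 31.9 > UCL; sample 3 = 32.4 > UCL; sample 4 = 27.6 < LCL.

1, 3, 4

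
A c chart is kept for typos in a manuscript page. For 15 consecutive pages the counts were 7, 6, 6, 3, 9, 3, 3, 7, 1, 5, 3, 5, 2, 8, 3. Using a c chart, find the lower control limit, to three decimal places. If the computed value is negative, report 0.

c̄ = (7 + 6 + 6 + 3 + 9 + 3 + 3 + 7 + 1 + 5 + 3 + 5 + 2 + 8 + 3) / 15 = 71 / 15 = 4.7333
LCL = c̄ − 3√c̄ = 4.7333 − 3 × 2.1756 = -1.7935 → 0 (cannot be negative)

0.000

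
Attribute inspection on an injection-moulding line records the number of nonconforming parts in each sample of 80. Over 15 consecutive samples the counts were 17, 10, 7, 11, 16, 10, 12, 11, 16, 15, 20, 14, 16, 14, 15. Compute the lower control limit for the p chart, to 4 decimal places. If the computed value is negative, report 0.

p̄ = Σdᵢ / (k·n) = 204 / (15 × 80) = 0.17000
LCL = p̄ − 3·√(p̄(1−p̄)/n) = 0.17000 − 3 × 0.04200 = 0.04401

0.0440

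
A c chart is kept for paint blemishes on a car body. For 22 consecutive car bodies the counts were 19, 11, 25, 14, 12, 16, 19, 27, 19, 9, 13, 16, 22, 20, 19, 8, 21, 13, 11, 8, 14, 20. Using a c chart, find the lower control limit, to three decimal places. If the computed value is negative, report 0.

4.114

c̄ = (19 + 11 + 25 + 14 + 12 + 16 + 19 + 27 + 19 + 9 + 13 + 16 + 22 + 20 + 19 + 8 + 21 + 13 + 11 + 8 + 14 + 20) / 22 = 356 / 22 = 16.1818
LCL = c̄ − 3√c̄ = 16.1818 − 3 × 4.0227 = 4.1138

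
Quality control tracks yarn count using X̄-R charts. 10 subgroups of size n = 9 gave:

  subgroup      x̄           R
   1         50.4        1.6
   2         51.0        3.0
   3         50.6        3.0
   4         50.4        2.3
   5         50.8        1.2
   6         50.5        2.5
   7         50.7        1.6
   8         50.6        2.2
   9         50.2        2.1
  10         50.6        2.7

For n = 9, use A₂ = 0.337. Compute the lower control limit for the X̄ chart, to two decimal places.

X̄̄ = (50.4 + 51.0 + 50.6 + 50.4 + 50.8 + 50.5 + 50.7 + 50.6 + 50.2 + 50.6) / 10 = 505.8000 / 10 = 50.5800
R̄ = (1.6 + 3.0 + 3.0 + 2.3 + 1.2 + 2.5 + 1.6 + 2.2 + 2.1 + 2.7) / 10 = 22.2000 / 10 = 2.2200
LCL = X̄̄ − A₂·R̄ = 50.5800 − 0.337 × 2.2200 = 49.8319

49.83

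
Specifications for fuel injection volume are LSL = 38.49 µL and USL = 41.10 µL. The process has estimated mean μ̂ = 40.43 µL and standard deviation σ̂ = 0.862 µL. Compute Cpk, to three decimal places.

0.259

Cpu = (USL − μ̂) / (3σ̂) = (41.10 − 40.43) / (3 × 0.862) = 0.2591; Cpl = (μ̂ − LSL) / (3σ̂) = (40.43 − 38.49) / (3 × 0.862) = 0.7502; Cpk = min(Cpu, Cpl) = 0.2591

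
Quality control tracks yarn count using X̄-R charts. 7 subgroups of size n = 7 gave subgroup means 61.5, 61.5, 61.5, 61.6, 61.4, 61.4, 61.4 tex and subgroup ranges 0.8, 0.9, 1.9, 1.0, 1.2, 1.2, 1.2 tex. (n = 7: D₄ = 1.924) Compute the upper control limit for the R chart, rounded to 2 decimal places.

R̄ = (0.8 + 0.9 + 1.9 + 1.0 + 1.2 + 1.2 + 1.2) / 7 = 8.2000 / 7 = 1.1714
UCL_R = D₄·R̄ = 1.924 × 1.1714 = 2.2538

2.25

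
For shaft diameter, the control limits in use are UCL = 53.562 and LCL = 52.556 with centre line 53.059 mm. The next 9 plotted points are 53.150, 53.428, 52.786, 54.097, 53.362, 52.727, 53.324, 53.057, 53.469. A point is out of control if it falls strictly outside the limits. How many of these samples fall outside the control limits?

Compare each point to [52.556, 53.562]: sample 4 = 54.097 > UCL.

1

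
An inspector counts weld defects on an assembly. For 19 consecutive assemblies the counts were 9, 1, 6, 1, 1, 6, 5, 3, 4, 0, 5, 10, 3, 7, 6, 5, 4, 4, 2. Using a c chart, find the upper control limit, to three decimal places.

10.548

c̄ = (9 + 1 + 6 + 1 + 1 + 6 + 5 + 3 + 4 + 0 + 5 + 10 + 3 + 7 + 6 + 5 + 4 + 4 + 2) / 19 = 82 / 19 = 4.3158
UCL = c̄ + 3√c̄ = 4.3158 + 3 × √4.3158 = 4.3158 + 3 × 2.0774 = 10.5481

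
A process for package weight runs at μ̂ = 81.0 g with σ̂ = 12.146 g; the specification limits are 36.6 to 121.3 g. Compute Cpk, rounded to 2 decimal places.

Cpu = (USL − μ̂) / (3σ̂) = (121.3 − 81.0) / (3 × 12.146) = 1.1060; Cpl = (μ̂ − LSL) / (3σ̂) = (81.0 − 36.6) / (3 × 12.146) = 1.2185; Cpk = min(Cpu, Cpl) = 1.1060

1.11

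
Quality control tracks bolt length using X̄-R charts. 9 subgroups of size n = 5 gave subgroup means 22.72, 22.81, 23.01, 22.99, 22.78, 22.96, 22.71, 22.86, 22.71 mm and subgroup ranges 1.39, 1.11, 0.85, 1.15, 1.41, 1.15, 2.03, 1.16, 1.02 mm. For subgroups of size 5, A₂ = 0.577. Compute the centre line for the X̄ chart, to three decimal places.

22.839

X̄̄ = (22.72 + 22.81 + 23.01 + 22.99 + 22.78 + 22.96 + 22.71 + 22.86 + 22.71) / 9 = 205.5500 / 9 = 22.8389
CL = X̄̄ = 22.8389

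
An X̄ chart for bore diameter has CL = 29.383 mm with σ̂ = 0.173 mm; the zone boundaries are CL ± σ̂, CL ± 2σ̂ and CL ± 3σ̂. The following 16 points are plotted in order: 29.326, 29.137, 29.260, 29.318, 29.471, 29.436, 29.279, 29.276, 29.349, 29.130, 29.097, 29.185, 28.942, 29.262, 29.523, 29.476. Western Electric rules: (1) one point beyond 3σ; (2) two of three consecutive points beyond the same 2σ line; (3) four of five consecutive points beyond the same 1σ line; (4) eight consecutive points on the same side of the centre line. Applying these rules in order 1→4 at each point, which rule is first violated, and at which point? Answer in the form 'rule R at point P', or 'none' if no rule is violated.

rule 3 at point 13

Zone of each point (C = within 1σ̂, B = 1σ̂–2σ̂, A = 2σ̂–3σ̂, * = beyond 3σ̂; sign = side of CL): 1:-C, 2:-B, 3:-C, 4:-C, 5:+C, 6:+C, 7:-C, 8:-C, 9:-C, 10:-B, 11:-B, 12:-B, 13:-A, 14:-C, 15:+C, 16:+C
Rule 3 (four of five consecutive points beyond the same 1σ limit) is satisfied at point 13.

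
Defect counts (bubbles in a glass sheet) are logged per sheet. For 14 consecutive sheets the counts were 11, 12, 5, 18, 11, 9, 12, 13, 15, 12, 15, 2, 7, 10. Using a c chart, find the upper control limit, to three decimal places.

c̄ = (11 + 12 + 5 + 18 + 11 + 9 + 12 + 13 + 15 + 12 + 15 + 2 + 7 + 10) / 14 = 152 / 14 = 10.8571
UCL = c̄ + 3√c̄ = 10.8571 + 3 × √10.8571 = 10.8571 + 3 × 3.2950 = 20.7422

20.742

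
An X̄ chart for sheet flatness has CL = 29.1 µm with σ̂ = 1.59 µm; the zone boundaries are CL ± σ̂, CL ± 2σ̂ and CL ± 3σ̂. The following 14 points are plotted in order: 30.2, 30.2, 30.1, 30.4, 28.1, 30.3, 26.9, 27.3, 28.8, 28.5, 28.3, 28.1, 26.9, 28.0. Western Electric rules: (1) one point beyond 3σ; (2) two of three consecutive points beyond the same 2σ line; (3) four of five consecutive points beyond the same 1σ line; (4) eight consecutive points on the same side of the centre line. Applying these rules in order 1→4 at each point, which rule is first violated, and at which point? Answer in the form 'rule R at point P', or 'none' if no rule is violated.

Zone of each point (C = within 1σ̂, B = 1σ̂–2σ̂, A = 2σ̂–3σ̂, * = beyond 3σ̂; sign = side of CL): 1:+C, 2:+C, 3:+C, 4:+C, 5:-C, 6:+C, 7:-B, 8:-B, 9:-C, 10:-C, 11:-C, 12:-C, 13:-B, 14:-C
Rule 4 (eight consecutive points on the same side of the centre line) is satisfied at point 14.

rule 4 at point 14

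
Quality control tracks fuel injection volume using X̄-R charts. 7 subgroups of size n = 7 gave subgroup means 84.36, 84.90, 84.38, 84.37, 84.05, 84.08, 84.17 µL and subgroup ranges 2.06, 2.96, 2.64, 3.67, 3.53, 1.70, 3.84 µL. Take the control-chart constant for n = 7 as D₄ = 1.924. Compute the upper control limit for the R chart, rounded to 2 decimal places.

R̄ = (2.06 + 2.96 + 2.64 + 3.67 + 3.53 + 1.70 + 3.84) / 7 = 20.4000 / 7 = 2.9143
UCL_R = D₄·R̄ = 1.924 × 2.9143 = 5.6071

5.61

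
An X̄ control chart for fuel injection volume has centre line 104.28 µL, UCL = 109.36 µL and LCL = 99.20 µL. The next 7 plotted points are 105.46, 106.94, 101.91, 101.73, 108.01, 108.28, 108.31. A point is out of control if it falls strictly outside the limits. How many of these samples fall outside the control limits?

All 7 points lie within [99.20, 109.36].

0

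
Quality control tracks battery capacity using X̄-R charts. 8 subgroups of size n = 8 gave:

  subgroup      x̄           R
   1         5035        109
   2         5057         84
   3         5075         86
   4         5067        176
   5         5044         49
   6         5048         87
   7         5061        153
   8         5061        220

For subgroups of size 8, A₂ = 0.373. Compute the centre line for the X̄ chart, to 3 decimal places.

X̄̄ = (5035 + 5057 + 5075 + 5067 + 5044 + 5048 + 5061 + 5061) / 8 = 40448.0000 / 8 = 5056.0000
CL = X̄̄ = 5056.0000

5056.000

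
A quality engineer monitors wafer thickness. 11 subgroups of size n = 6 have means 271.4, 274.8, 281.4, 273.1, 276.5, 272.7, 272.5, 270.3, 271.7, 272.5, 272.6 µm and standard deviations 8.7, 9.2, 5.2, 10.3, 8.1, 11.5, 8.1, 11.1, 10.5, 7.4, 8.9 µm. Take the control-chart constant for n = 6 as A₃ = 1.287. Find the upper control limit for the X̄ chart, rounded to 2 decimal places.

285.17

X̄̄ = (271.4 + 274.8 + 281.4 + 273.1 + 276.5 + 272.7 + 272.5 + 270.3 + 271.7 + 272.5 + 272.6) / 11 = 273.5909
s̄ = (8.7 + 9.2 + 5.2 + 10.3 + 8.1 + 11.5 + 8.1 + 11.1 + 10.5 + 7.4 + 8.9) / 11 = 9.0000
UCL = X̄̄ + A₃·s̄ = 273.5909 + 1.287 × 9.0000 = 285.1739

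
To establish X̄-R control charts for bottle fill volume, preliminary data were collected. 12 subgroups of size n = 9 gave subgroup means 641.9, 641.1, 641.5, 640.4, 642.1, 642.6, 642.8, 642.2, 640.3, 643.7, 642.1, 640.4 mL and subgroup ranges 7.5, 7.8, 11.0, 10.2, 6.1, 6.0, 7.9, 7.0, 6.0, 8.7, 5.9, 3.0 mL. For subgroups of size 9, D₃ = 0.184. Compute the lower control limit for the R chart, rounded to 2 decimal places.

R̄ = (7.5 + 7.8 + 11.0 + 10.2 + 6.1 + 6.0 + 7.9 + 7.0 + 6.0 + 8.7 + 5.9 + 3.0) / 12 = 87.1000 / 12 = 7.2583
LCL_R = D₃·R̄ = 0.184 × 7.2583 = 1.3355

1.34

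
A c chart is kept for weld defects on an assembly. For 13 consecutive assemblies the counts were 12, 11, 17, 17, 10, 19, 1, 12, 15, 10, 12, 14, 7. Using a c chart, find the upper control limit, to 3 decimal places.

c̄ = (12 + 11 + 17 + 17 + 10 + 19 + 1 + 12 + 15 + 10 + 12 + 14 + 7) / 13 = 157 / 13 = 12.0769
UCL = c̄ + 3√c̄ = 12.0769 + 3 × √12.0769 = 12.0769 + 3 × 3.4752 = 22.5025

22.502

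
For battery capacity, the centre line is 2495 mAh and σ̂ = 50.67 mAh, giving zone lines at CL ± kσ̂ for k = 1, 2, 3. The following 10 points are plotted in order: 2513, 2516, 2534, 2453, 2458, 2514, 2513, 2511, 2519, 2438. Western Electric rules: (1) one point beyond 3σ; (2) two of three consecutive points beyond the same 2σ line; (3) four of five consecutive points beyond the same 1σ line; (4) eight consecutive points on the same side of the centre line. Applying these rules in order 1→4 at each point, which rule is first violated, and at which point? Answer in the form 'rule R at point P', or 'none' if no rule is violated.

none

Zone of each point (C = within 1σ̂, B = 1σ̂–2σ̂, A = 2σ̂–3σ̂, * = beyond 3σ̂; sign = side of CL): 1:+C, 2:+C, 3:+C, 4:-C, 5:-C, 6:+C, 7:+C, 8:+C, 9:+C, 10:-B
No rule fires across all 10 points.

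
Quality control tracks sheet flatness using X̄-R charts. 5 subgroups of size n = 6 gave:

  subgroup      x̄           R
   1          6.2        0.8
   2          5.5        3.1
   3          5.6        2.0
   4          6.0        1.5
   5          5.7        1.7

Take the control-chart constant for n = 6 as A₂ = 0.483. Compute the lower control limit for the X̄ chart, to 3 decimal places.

X̄̄ = (6.2 + 5.5 + 5.6 + 6.0 + 5.7) / 5 = 29.0000 / 5 = 5.8000
R̄ = (0.8 + 3.1 + 2.0 + 1.5 + 1.7) / 5 = 9.1000 / 5 = 1.8200
LCL = X̄̄ − A₂·R̄ = 5.8000 − 0.483 × 1.8200 = 4.9209

4.921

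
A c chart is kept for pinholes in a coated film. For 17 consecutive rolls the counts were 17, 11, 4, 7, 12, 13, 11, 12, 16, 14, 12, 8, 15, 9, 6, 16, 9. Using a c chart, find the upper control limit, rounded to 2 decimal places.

21.38

c̄ = (17 + 11 + 4 + 7 + 12 + 13 + 11 + 12 + 16 + 14 + 12 + 8 + 15 + 9 + 6 + 16 + 9) / 17 = 192 / 17 = 11.2941
UCL = c̄ + 3√c̄ = 11.2941 + 3 × √11.2941 = 11.2941 + 3 × 3.3607 = 21.3761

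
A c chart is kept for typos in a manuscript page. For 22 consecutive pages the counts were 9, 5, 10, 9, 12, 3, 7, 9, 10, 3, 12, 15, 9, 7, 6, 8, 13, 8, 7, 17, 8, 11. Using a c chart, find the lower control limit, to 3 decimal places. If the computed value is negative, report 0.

c̄ = (9 + 5 + 10 + 9 + 12 + 3 + 7 + 9 + 10 + 3 + 12 + 15 + 9 + 7 + 6 + 8 + 13 + 8 + 7 + 17 + 8 + 11) / 22 = 198 / 22 = 9.0000
LCL = c̄ − 3√c̄ = 9.0000 − 3 × 3.0000 = 0.0000

0.000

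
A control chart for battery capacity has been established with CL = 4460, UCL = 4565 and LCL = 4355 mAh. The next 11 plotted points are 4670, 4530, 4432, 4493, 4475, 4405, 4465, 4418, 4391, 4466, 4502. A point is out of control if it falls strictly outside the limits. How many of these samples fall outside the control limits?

Compare each point to [4355, 4565]: sample 1 = 4670 > UCL.

1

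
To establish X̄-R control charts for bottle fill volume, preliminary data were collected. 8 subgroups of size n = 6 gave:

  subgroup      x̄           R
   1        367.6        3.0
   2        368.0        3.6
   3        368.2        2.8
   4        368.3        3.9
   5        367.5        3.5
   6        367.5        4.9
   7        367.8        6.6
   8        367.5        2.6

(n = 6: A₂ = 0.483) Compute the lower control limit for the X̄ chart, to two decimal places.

365.93

X̄̄ = (367.6 + 368.0 + 368.2 + 368.3 + 367.5 + 367.5 + 367.8 + 367.5) / 8 = 2942.4000 / 8 = 367.8000
R̄ = (3.0 + 3.6 + 2.8 + 3.9 + 3.5 + 4.9 + 6.6 + 2.6) / 8 = 30.9000 / 8 = 3.8625
LCL = X̄̄ − A₂·R̄ = 367.8000 − 0.483 × 3.8625 = 365.9344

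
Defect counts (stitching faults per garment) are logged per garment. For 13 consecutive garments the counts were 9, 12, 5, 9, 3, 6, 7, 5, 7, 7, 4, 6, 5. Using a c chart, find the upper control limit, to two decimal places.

c̄ = (9 + 12 + 5 + 9 + 3 + 6 + 7 + 5 + 7 + 7 + 4 + 6 + 5) / 13 = 85 / 13 = 6.5385
UCL = c̄ + 3√c̄ = 6.5385 + 3 × √6.5385 = 6.5385 + 3 × 2.5570 = 14.2096

14.21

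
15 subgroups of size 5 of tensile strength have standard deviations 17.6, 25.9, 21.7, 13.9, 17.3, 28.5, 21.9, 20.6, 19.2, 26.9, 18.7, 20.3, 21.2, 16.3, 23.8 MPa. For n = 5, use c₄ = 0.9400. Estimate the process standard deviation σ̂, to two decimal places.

22.26

s̄ = (17.6 + 25.9 + 21.7 + 13.9 + 17.3 + 28.5 + 21.9 + 20.6 + 19.2 + 26.9 + 18.7 + 20.3 + 21.2 + 16.3 + 23.8) / 15 = 20.9200
σ̂ = s̄ / c₄ = 20.9200 / 0.9400 = 22.2553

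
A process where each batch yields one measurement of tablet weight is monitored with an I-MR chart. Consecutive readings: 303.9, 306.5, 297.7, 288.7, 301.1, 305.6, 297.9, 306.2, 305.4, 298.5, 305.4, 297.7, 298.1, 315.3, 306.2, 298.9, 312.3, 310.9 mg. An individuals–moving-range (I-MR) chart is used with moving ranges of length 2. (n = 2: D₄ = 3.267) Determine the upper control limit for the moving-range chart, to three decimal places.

Moving ranges: 2.6, 8.8, 9.0, 12.4, 4.5, 7.7, 8.3, 0.8, 6.9, 6.9, 7.7, 0.4, 17.2, 9.1, 7.3, 13.4, 1.4; M̄R̄ = 124.4000 / 17 = 7.3176
UCL_MR = D₄·M̄R̄ = 3.267 × 7.3176 = 23.9068

23.907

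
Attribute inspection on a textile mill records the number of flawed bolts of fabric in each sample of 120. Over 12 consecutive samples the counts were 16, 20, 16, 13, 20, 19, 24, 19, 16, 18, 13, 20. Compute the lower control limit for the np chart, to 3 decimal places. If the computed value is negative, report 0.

6.144

p̄ = Σdᵢ / (k·n) = 214 / (12 × 120) = 0.14861
LCL = np̄ − 3·√(np̄(1−p̄)) = 17.8333 − 3 × 3.8965 = 6.1437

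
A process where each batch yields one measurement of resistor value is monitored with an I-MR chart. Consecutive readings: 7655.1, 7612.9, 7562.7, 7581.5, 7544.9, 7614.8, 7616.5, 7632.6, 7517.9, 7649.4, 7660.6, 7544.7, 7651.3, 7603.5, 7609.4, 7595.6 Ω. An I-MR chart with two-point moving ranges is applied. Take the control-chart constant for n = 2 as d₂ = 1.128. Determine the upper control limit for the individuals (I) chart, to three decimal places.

X̄ = (7655.1 + 7612.9 + 7562.7 + 7581.5 + 7544.9 + 7614.8 + 7616.5 + 7632.6 + 7517.9 + 7649.4 + 7660.6 + 7544.7 + 7651.3 + 7603.5 + 7609.4 + 7595.6) / 16 = 7603.3375
Moving ranges: 42.2, 50.2, 18.8, 36.6, 69.9, 1.7, 16.1, 114.7, 131.5, 11.2, 115.9, 106.6, 47.8, 5.9, 13.8; M̄R̄ = 782.9000 / 15 = 52.1933
UCL = X̄ + 3·M̄R̄/d₂ = 7603.3375 + 3 × 52.1933 / 1.128 = 7742.1496

7742.150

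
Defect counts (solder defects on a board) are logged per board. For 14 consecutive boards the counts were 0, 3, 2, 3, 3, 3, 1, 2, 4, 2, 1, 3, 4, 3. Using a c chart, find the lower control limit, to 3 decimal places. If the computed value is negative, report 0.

0.000

c̄ = (0 + 3 + 2 + 3 + 3 + 3 + 1 + 2 + 4 + 2 + 1 + 3 + 4 + 3) / 14 = 34 / 14 = 2.4286
LCL = c̄ − 3√c̄ = 2.4286 − 3 × 1.5584 = -2.2466 → 0 (cannot be negative)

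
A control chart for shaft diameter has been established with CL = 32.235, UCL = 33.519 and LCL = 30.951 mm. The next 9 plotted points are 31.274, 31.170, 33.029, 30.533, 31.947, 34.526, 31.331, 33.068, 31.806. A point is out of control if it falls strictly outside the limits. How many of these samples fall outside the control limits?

Compare each point to [30.951, 33.519]: sample 4 = 30.533 < LCL; sample 6 = 34.526 > UCL.

2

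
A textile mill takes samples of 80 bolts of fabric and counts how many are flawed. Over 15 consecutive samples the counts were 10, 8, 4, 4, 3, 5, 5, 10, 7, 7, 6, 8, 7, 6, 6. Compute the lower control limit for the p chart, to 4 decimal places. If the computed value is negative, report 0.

p̄ = Σdᵢ / (k·n) = 96 / (15 × 80) = 0.08000
LCL = p̄ − 3·√(p̄(1−p̄)/n) = 0.08000 − 3 × 0.03033 = -0.01099 → 0 (negative, so LCL = 0)

0.0000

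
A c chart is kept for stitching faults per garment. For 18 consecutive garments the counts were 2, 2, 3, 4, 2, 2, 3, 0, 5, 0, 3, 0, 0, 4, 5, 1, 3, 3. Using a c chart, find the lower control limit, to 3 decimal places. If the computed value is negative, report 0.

0.000

c̄ = (2 + 2 + 3 + 4 + 2 + 2 + 3 + 0 + 5 + 0 + 3 + 0 + 0 + 4 + 5 + 1 + 3 + 3) / 18 = 42 / 18 = 2.3333
LCL = c̄ − 3√c̄ = 2.3333 − 3 × 1.5275 = -2.2492 → 0 (cannot be negative)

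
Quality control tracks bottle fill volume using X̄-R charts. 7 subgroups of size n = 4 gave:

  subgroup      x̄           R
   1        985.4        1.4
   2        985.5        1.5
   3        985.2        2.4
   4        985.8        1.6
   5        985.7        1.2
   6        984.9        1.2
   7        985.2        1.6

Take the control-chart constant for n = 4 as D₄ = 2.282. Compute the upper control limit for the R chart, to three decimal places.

R̄ = (1.4 + 1.5 + 2.4 + 1.6 + 1.2 + 1.2 + 1.6) / 7 = 10.9000 / 7 = 1.5571
UCL_R = D₄·R̄ = 2.282 × 1.5571 = 3.5534

3.553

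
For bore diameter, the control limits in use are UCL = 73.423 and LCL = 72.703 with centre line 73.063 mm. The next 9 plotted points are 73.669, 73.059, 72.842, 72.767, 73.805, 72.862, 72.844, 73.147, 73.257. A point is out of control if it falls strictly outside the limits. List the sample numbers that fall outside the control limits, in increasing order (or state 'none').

Compare each point to [72.703, 73.423]: sample 1 = 73.669 > UCL; sample 5 = 73.805 > UCL.

1, 5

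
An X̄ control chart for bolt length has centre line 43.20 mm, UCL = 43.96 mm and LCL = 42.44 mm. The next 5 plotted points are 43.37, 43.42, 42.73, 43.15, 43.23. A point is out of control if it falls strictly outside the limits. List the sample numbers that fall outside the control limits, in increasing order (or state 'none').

All 5 points lie within [42.44, 43.96].

none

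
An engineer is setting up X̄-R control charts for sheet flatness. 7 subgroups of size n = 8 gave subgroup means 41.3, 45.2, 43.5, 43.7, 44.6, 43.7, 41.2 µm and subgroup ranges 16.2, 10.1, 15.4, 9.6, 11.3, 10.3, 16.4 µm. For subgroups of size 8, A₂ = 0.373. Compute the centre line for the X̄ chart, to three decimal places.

X̄̄ = (41.3 + 45.2 + 43.5 + 43.7 + 44.6 + 43.7 + 41.2) / 7 = 303.2000 / 7 = 43.3143
CL = X̄̄ = 43.3143

43.314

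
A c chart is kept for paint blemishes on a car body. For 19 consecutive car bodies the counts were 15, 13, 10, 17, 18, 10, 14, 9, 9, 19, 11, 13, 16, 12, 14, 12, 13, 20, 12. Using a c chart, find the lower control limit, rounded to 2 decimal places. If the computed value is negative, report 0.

2.49

c̄ = (15 + 13 + 10 + 17 + 18 + 10 + 14 + 9 + 9 + 19 + 11 + 13 + 16 + 12 + 14 + 12 + 13 + 20 + 12) / 19 = 257 / 19 = 13.5263
LCL = c̄ − 3√c̄ = 13.5263 − 3 × 3.6778 = 2.4929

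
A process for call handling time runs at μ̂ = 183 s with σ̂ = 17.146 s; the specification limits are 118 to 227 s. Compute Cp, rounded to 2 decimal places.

Cp = (USL − LSL) / (6σ̂) = (227 − 118) / (6 × 17.146) = 109.0000 / 102.8760 = 1.0595

1.06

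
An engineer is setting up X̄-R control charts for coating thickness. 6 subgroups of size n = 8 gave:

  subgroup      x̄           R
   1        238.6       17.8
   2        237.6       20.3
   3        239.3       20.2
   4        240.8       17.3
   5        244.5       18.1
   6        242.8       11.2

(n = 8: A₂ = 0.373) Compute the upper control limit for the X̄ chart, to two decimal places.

247.12

X̄̄ = (238.6 + 237.6 + 239.3 + 240.8 + 244.5 + 242.8) / 6 = 1443.6000 / 6 = 240.6000
R̄ = (17.8 + 20.3 + 20.2 + 17.3 + 18.1 + 11.2) / 6 = 104.9000 / 6 = 17.4833
UCL = X̄̄ + A₂·R̄ = 240.6000 + 0.373 × 17.4833 = 247.1213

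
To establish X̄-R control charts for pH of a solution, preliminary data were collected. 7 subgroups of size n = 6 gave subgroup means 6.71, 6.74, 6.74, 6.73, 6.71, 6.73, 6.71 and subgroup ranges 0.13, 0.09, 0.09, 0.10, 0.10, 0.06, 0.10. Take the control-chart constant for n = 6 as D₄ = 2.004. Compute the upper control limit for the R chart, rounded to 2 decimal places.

R̄ = (0.13 + 0.09 + 0.09 + 0.10 + 0.10 + 0.06 + 0.10) / 7 = 0.6700 / 7 = 0.0957
UCL_R = D₄·R̄ = 2.004 × 0.0957 = 0.1918

0.19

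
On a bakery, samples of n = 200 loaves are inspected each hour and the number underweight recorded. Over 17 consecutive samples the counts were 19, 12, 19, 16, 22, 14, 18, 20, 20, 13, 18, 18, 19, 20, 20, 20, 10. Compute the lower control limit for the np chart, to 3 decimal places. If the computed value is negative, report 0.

p̄ = Σdᵢ / (k·n) = 298 / (17 × 200) = 0.08765
LCL = np̄ − 3·√(np̄(1−p̄)) = 17.5294 − 3 × 3.9991 = 5.5320

5.532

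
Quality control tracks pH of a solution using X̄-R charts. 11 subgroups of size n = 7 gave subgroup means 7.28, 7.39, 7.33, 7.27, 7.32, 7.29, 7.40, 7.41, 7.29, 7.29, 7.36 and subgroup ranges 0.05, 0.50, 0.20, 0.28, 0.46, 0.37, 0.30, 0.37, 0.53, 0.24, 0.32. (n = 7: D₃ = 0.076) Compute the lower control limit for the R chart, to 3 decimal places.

R̄ = (0.05 + 0.50 + 0.20 + 0.28 + 0.46 + 0.37 + 0.30 + 0.37 + 0.53 + 0.24 + 0.32) / 11 = 3.6200 / 11 = 0.3291
LCL_R = D₃·R̄ = 0.076 × 0.3291 = 0.0250

0.025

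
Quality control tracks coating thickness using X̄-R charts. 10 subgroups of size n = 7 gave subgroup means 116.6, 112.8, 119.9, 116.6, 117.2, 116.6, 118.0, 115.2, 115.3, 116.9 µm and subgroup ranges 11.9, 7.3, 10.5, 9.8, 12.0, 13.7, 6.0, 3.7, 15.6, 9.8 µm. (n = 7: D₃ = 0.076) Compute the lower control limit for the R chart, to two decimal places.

R̄ = (11.9 + 7.3 + 10.5 + 9.8 + 12.0 + 13.7 + 6.0 + 3.7 + 15.6 + 9.8) / 10 = 100.3000 / 10 = 10.0300
LCL_R = D₃·R̄ = 0.076 × 10.0300 = 0.7623

0.76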